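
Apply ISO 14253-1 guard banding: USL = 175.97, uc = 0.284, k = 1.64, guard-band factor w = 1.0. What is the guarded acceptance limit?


U = k * uc = 1.64 * 0.284 = 0.46576
guard band g = w * U = 1.0 * 0.46576 = 0.46576
AL = USL - g = 175.97 - 0.46576
AL = 175.5042

175.5042


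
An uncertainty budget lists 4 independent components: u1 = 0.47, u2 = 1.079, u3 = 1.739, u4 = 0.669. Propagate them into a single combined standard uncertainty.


uc = sqrt(0.47^2 + 1.079^2 + 1.739^2 + 0.669^2)
uc = sqrt(4.856823)
uc = 2.2038

2.2038


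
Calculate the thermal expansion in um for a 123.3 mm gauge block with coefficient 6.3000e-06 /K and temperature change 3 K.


dL = L * alpha * dT
= 123.3 * 6.3000e-06 * 3
= 0.0023304 mm
dL_um = 0.0023304 * 1000 = 2.3304 um

2.3304


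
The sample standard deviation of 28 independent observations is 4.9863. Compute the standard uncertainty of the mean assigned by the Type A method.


u_A = s / sqrt(n)
u_A = 4.9863 / sqrt(28)
u_A = 4.9863 / 5.2915026
u_A = 0.9423

0.9423


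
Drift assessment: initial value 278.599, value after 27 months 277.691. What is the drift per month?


rate = (v2 - v1) / months
= (277.691 - 278.599) / 27
= -0.9080 / 27
= -0.0336

-0.0336


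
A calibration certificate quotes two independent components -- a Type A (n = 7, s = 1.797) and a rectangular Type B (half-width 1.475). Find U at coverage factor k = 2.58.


u_A = s / sqrt(n) = 1.797 / sqrt(7) = 0.67920216
u_B = half_width / sqrt(3) = 1.475 / sqrt(3) = 0.85159165
uc = sqrt(u_A^2 + u_B^2) = sqrt(0.67920216^2 + 0.85159165^2) = 1.0892768
U = k * uc = 2.58 * 1.0892768
U = 2.8103

2.8103


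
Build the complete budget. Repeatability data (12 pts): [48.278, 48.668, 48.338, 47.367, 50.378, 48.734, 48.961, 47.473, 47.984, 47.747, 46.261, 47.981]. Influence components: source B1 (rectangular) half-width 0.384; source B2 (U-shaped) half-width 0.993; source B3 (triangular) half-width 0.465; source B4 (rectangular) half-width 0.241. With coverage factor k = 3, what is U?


mean = (48.278 + 48.668 + 48.338 + 47.367 + 50.378 + 48.734 + 48.961 + 47.473 + 47.984 + 47.747 + 46.261 + 47.981) / 12 = 48.18083333
s = sqrt(sum((x - mean)^2)/(n-1)) = 1.0058768
u_A = s / sqrt(n) = 1.0058768 / sqrt(12) = 0.29037162
u_B1 = 0.384 / sqrt(3) = 0.2217025
u_B2 = 0.993 / sqrt(2) = 0.70215703
u_B3 = 0.465 / sqrt(6) = 0.18983546
u_B4 = 0.241 / sqrt(3) = 0.13914141
uc = sqrt(0.29037162^2 + 0.2217025^2 + 0.70215703^2 + 0.18983546^2 + 0.13914141^2) = 0.82576631
U = k * uc = 3 * 0.82576631
U = 2.4773

2.4773


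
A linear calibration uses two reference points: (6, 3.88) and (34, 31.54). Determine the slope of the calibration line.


slope = (y2 - y1) / (x2 - x1)
= (31.54 - 3.88) / (34 - 6)
= 27.6600 / 28
= 0.9879

0.9879


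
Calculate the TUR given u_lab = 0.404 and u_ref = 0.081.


TUR = u_lab / u_ref
= 0.404 / 0.081
= 4.9877

4.9877


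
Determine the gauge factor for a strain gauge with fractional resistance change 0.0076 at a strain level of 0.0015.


GF = (dR/R) / epsilon
= 0.0076 / 0.0015
= 5.0667

5.0667


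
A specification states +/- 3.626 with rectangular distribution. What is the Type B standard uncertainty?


u_B = half_width / sqrt(3)
u_B = 3.626 / 1.7320508
u_B = 2.0935

2.0935


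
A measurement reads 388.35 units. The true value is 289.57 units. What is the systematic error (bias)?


Systematic error = measured - true
= 388.35 - 289.57
= 98.7800

98.7800


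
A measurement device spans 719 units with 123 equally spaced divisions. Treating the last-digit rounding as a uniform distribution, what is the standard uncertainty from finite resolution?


resolution = range / divisions
resolution = 719 / 123 = 5.8455285
u_res = resolution / (2*sqrt(3))
u_res = 5.8455285 / 3.4641016
u_res = 1.6875

1.6875


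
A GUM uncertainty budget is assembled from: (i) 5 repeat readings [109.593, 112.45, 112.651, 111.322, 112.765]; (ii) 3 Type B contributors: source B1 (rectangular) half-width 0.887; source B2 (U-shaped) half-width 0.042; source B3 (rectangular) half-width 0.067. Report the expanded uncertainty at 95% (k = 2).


mean = (109.593 + 112.45 + 112.651 + 111.322 + 112.765) / 5 = 111.7562
s = sqrt(sum((x - mean)^2)/(n-1)) = 1.3386249
u_A = s / sqrt(n) = 1.3386249 / sqrt(5) = 0.59865125
u_B1 = 0.887 / sqrt(3) = 0.51210969
u_B2 = 0.042 / sqrt(2) = 0.029698485
u_B3 = 0.067 / sqrt(3) = 0.038682468
uc = sqrt(0.59865125^2 + 0.51210969^2 + 0.029698485^2 + 0.038682468^2) = 0.78931488
U = k * uc = 2 * 0.78931488
U = 1.5786

1.5786


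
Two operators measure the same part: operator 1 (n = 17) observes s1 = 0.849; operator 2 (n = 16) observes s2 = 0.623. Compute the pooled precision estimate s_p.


s_p = sqrt(((n1-1)*s1^2 + (n2-1)*s2^2) / (n1+n2-2))
numerator = (17-1)*0.849^2 + (16-1)*0.623^2 = 11.532816 + 5.821935 = 17.354751
denominator = 17 + 16 - 2 = 31
s_p^2 = 17.354751 / 31 = 0.55983068
s_p = sqrt(0.55983068) = 0.7482

0.7482


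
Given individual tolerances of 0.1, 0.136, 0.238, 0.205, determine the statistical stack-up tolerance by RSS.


RSS = sqrt(0.1^2 + 0.136^2 + 0.238^2 + 0.205^2)
= sqrt(0.127165)
= 0.3566

0.3566


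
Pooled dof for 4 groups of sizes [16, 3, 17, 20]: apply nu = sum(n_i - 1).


nu = sum_i (n_i - 1)
nu = ((16 - 1) + (3 - 1) + (17 - 1) + (20 - 1))
nu = 15 + 2 + 16 + 19
nu = 52

52


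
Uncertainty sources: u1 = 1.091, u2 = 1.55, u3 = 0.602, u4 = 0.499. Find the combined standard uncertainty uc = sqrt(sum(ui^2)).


uc = sqrt(1.091^2 + 1.55^2 + 0.602^2 + 0.499^2)
uc = sqrt(4.204186)
uc = 2.0504

2.0504


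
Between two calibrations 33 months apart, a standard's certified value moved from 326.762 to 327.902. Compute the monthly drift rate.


rate = (v2 - v1) / months
= (327.902 - 326.762) / 33
= 1.1400 / 33
= 0.0345

0.0345


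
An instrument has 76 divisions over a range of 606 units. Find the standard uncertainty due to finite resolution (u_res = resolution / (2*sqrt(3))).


resolution = range / divisions
resolution = 606 / 76 = 7.9736842
u_res = resolution / (2*sqrt(3))
u_res = 7.9736842 / 3.4641016
u_res = 2.3018

2.3018


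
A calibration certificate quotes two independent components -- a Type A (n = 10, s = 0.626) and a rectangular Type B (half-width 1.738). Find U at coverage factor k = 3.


u_A = s / sqrt(n) = 0.626 / sqrt(10) = 0.19795858
u_B = half_width / sqrt(3) = 1.738 / sqrt(3) = 1.0034348
uc = sqrt(u_A^2 + u_B^2) = sqrt(0.19795858^2 + 1.0034348^2) = 1.0227751
U = k * uc = 3 * 1.0227751
U = 3.0683

3.0683


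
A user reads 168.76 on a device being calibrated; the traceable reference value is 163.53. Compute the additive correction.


Correction = standard - reading
= 163.53 - 168.76
= -5.2300

-5.2300


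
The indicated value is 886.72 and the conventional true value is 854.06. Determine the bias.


Systematic error = measured - true
= 886.72 - 854.06
= 32.6600

32.6600


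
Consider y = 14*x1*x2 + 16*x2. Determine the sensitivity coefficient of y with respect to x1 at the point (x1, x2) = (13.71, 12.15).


y = 14*x1*x2 + 16*x2
dy/dx1 = 14*x2
Evaluate at x2 = 12.15: c1 = 14 * 12.15
c1 = 170.1000

170.1000


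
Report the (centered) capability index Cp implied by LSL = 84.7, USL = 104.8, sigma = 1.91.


Cp = (USL - LSL) / (6 * sigma)
= (104.8 - 84.7) / (6 * 1.91)
= 20.1000 / 11.4600
= 1.7539

1.7539


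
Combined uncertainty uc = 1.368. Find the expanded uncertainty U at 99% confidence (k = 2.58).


U = k * uc
U = 2.58 * 1.368
U = 3.5294

3.5294


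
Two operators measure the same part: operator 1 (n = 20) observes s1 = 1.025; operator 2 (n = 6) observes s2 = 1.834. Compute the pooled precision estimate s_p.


s_p = sqrt(((n1-1)*s1^2 + (n2-1)*s2^2) / (n1+n2-2))
numerator = (20-1)*1.025^2 + (6-1)*1.834^2 = 19.961875 + 16.81778 = 36.779655
denominator = 20 + 6 - 2 = 24
s_p^2 = 36.779655 / 24 = 1.5324856
s_p = sqrt(1.5324856) = 1.2379

1.2379


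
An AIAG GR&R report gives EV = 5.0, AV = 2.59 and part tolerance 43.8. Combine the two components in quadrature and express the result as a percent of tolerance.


GRR = sqrt(EV^2 + AV^2) = sqrt(5.0^2 + 2.59^2) = 5.6309946
%GRR = GRR / tol * 100 = 5.6309946 / 43.8 * 100
%GRR = 12.8562

12.8562


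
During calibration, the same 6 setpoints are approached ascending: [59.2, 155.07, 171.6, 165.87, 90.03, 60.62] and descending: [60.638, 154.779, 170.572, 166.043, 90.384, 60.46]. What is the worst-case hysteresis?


|59.2 - 60.638| = 1.4380
|155.07 - 154.779| = 0.2910
|171.6 - 170.572| = 1.0280
|165.87 - 166.043| = 0.1730
|90.03 - 90.384| = 0.3540
|60.62 - 60.46| = 0.1600
hysteresis = max(diffs) = 1.4380

1.4380


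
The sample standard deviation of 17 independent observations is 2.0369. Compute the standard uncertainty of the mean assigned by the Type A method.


u_A = s / sqrt(n)
u_A = 2.0369 / sqrt(17)
u_A = 2.0369 / 4.1231056
u_A = 0.4940

0.4940


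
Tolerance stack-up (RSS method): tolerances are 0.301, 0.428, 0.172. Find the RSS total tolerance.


RSS = sqrt(0.301^2 + 0.428^2 + 0.172^2)
= sqrt(0.303369)
= 0.5508

0.5508


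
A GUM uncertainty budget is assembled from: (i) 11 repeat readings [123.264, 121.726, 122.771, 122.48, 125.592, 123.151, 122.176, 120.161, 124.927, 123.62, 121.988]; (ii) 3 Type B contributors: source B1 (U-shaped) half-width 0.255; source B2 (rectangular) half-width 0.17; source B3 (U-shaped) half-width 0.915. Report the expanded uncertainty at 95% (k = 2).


mean = (123.264 + 121.726 + 122.771 + 122.48 + 125.592 + 123.151 + 122.176 + 120.161 + 124.927 + 123.62 + 121.988) / 11 = 122.896
s = sqrt(sum((x - mean)^2)/(n-1)) = 1.4999557
u_A = s / sqrt(n) = 1.4999557 / sqrt(11) = 0.45225366
u_B1 = 0.255 / sqrt(2) = 0.18031223
u_B2 = 0.17 / sqrt(3) = 0.098149546
u_B3 = 0.915 / sqrt(2) = 0.6470027
uc = sqrt(0.45225366^2 + 0.18031223^2 + 0.098149546^2 + 0.6470027^2) = 0.81565415
U = k * uc = 2 * 0.81565415
U = 1.6313

1.6313


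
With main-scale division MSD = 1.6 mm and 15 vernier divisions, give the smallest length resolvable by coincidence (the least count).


LC = MSD / n_div
= 1.6 / 15
= 0.1067

0.1067


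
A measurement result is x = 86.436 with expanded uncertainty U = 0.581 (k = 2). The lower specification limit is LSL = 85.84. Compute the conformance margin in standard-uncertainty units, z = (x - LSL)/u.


u = U / k = 0.581 / 2 = 0.2905
margin = |LSL - x| = |85.84 - 86.436| = 0.596
z = margin / u = 0.596 / 0.2905
z = 2.0516

2.0516


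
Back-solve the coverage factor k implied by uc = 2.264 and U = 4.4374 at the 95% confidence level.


k = U / uc
k = 4.4374 / 2.264
k = 1.96

1.96


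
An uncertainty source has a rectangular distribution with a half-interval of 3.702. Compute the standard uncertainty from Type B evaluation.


u_B = half_width / sqrt(3)
u_B = 3.702 / 1.7320508
u_B = 2.1374

2.1374


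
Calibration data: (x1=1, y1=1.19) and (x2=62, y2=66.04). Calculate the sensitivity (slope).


slope = (y2 - y1) / (x2 - x1)
= (66.04 - 1.19) / (62 - 1)
= 64.8500 / 61
= 1.0631

1.0631


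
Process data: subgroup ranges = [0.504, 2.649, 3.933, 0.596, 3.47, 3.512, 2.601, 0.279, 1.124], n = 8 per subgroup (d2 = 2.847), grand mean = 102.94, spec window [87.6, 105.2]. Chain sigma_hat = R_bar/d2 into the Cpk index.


R_bar = (0.504 + 2.649 + 3.933 + 0.596 + 3.47 + 3.512 + 2.601 + 0.279 + 1.124) / 9 = 2.0742222
sigma = R_bar / d2 = 2.0742222 / 2.847 = 0.72856417
Cp = (USL - LSL)/(6*sigma) = (105.2 - 87.6)/(6*0.72856417) = 4.0262
Cpu = (105.2 - 102.94)/(3*0.72856417) = 1.0340
Cpl = (102.94 - 87.6)/(3*0.72856417) = 7.0184
Cpk = min(Cpu, Cpl) = 1.0340

1.0340


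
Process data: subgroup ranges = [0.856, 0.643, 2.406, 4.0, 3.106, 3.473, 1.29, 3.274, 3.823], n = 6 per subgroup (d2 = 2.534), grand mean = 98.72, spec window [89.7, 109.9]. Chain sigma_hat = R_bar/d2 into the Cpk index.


R_bar = (0.856 + 0.643 + 2.406 + 4.0 + 3.106 + 3.473 + 1.29 + 3.274 + 3.823) / 9 = 2.5412222
sigma = R_bar / d2 = 2.5412222 / 2.534 = 1.0028501
Cp = (USL - LSL)/(6*sigma) = (109.9 - 89.7)/(6*1.0028501) = 3.3571
Cpu = (109.9 - 98.72)/(3*1.0028501) = 3.7161
Cpl = (98.72 - 89.7)/(3*1.0028501) = 2.9981
Cpk = min(Cpu, Cpl) = 2.9981

2.9981


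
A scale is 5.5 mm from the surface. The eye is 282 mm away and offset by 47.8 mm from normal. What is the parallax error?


error = h * offset / d
= 5.5 * 47.8 / 282
= 0.9323

0.9323


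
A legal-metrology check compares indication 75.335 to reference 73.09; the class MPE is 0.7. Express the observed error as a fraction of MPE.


e = indication - reference = 75.335 - 73.09 = 2.2450
|e| = 2.2450
ratio = |e| / MPE = 2.2450 / 0.7
ratio = 3.2071

3.2071


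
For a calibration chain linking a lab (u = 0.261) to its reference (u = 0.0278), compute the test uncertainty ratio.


TUR = u_lab / u_ref
= 0.261 / 0.0278
= 9.3885

9.3885


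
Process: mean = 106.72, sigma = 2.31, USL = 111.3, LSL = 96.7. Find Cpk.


Cpu = (USL - mean) / (3*sigma) = (111.3 - 106.72) / (3*2.31) = 0.6609
Cpl = (mean - LSL) / (3*sigma) = (106.72 - 96.7) / (3*2.31) = 1.4459
Cpk = min(Cpu, Cpl) = 0.6609

0.6609


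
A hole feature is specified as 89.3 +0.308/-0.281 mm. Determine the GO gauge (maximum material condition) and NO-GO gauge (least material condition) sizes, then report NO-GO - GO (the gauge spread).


GO = nominal - lower_tol (smallest hole = maximum material condition)
GO = 89.3 - 0.281 = 89.019
NO-GO = nominal + upper_tol (largest hole = least material condition)
NO-GO = 89.3 + 0.308 = 89.608
spread = NO-GO - GO = 89.608 - 89.019 = 0.5890

0.5890


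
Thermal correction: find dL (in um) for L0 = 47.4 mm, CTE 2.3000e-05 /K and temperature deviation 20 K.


dL = L * alpha * dT
= 47.4 * 2.3000e-05 * 20
= 0.0218040 mm
dL_um = 0.0218040 * 1000 = 21.8040 um

21.8040


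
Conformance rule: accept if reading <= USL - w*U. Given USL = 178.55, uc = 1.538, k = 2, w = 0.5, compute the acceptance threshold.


U = k * uc = 2 * 1.538 = 3.076
guard band g = w * U = 0.5 * 3.076 = 1.538
AL = USL - g = 178.55 - 1.538
AL = 177.0120

177.0120


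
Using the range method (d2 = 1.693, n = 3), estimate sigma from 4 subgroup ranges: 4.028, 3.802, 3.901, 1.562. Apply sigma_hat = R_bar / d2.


R_bar = (4.028 + 3.802 + 3.901 + 1.562) / 4
R_bar = 13.293 / 4 = 3.32325
sigma_hat = R_bar / d2 = 3.32325 / 1.693 = 1.9629

1.9629


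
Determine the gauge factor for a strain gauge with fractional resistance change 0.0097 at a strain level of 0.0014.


GF = (dR/R) / epsilon
= 0.0097 / 0.0014
= 6.9286

6.9286


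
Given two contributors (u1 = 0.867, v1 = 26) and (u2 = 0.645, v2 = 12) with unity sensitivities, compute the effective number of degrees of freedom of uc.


uc = sqrt(u1^2 + u2^2) = sqrt(0.867^2 + 0.645^2) = 1.0806082
v_eff = uc^4 / (u1^4/v1 + u2^4/v2)
= 1.0806082^4 / (0.867^4/26 + 0.645^4/12)
= 1.3635562 / 0.036155234
v_eff = 37.7139

37.7139


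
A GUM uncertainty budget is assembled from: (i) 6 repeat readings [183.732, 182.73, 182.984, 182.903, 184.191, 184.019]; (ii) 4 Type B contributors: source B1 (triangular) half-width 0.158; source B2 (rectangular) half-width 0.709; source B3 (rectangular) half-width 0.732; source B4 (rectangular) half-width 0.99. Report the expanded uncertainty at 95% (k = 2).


mean = (183.732 + 182.73 + 182.984 + 182.903 + 184.191 + 184.019) / 6 = 183.4265
s = sqrt(sum((x - mean)^2)/(n-1)) = 0.62989166
u_A = s / sqrt(n) = 0.62989166 / sqrt(6) = 0.25715219
u_B1 = 0.158 / sqrt(6) = 0.06450323
u_B2 = 0.709 / sqrt(3) = 0.40934134
u_B3 = 0.732 / sqrt(3) = 0.4226204
u_B4 = 0.99 / sqrt(3) = 0.57157677
uc = sqrt(0.25715219^2 + 0.06450323^2 + 0.40934134^2 + 0.4226204^2 + 0.57157677^2) = 0.86206511
U = k * uc = 2 * 0.86206511
U = 1.7241

1.7241


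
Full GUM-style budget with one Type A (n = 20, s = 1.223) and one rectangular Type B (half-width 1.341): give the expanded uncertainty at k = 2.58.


u_A = s / sqrt(n) = 1.223 / sqrt(20) = 0.27347111
u_B = half_width / sqrt(3) = 1.341 / sqrt(3) = 0.77422671
uc = sqrt(u_A^2 + u_B^2) = sqrt(0.27347111^2 + 0.77422671^2) = 0.82110502
U = k * uc = 2.58 * 0.82110502
U = 2.1185

2.1185


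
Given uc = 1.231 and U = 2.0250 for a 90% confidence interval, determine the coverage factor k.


k = U / uc
k = 2.0250 / 1.231
k = 1.645

1.645


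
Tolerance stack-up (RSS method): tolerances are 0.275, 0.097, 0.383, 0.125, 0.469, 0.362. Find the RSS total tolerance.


RSS = sqrt(0.275^2 + 0.097^2 + 0.383^2 + 0.125^2 + 0.469^2 + 0.362^2)
= sqrt(0.598353)
= 0.7735

0.7735


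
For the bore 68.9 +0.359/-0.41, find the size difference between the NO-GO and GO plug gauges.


GO = nominal - lower_tol (smallest hole = maximum material condition)
GO = 68.9 - 0.41 = 68.49
NO-GO = nominal + upper_tol (largest hole = least material condition)
NO-GO = 68.9 + 0.359 = 69.259
spread = NO-GO - GO = 69.259 - 68.49 = 0.7690

0.7690


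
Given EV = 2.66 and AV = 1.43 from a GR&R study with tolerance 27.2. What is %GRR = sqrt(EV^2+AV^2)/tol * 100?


GRR = sqrt(EV^2 + AV^2) = sqrt(2.66^2 + 1.43^2) = 3.0200166
%GRR = GRR / tol * 100 = 3.0200166 / 27.2 * 100
%GRR = 11.1030

11.1030


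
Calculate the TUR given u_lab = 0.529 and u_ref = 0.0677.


TUR = u_lab / u_ref
= 0.529 / 0.0677
= 7.8139

7.8139


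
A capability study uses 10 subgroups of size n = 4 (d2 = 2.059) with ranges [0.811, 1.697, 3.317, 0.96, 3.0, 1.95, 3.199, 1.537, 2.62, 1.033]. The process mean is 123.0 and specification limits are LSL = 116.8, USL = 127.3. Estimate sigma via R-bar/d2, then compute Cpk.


R_bar = (0.811 + 1.697 + 3.317 + 0.96 + 3.0 + 1.95 + 3.199 + 1.537 + 2.62 + 1.033) / 10 = 2.0124
sigma = R_bar / d2 = 2.0124 / 2.059 = 0.97736765
Cp = (USL - LSL)/(6*sigma) = (127.3 - 116.8)/(6*0.97736765) = 1.7905
Cpu = (127.3 - 123.0)/(3*0.97736765) = 1.4665
Cpl = (123.0 - 116.8)/(3*0.97736765) = 2.1145
Cpk = min(Cpu, Cpl) = 1.4665

1.4665


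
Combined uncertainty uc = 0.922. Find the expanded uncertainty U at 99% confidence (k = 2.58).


U = k * uc
U = 2.58 * 0.922
U = 2.3788

2.3788


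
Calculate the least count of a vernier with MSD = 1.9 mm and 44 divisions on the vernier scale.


LC = MSD / n_div
= 1.9 / 44
= 0.0432

0.0432


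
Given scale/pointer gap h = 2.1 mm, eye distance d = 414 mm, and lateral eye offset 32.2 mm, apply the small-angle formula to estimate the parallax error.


error = h * offset / d
= 2.1 * 32.2 / 414
= 0.1633

0.1633


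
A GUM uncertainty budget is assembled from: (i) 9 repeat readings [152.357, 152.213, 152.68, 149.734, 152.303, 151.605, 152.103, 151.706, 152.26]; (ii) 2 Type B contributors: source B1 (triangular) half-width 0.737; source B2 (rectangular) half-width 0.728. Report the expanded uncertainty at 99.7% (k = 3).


mean = (152.357 + 152.213 + 152.68 + 149.734 + 152.303 + 151.605 + 152.103 + 151.706 + 152.26) / 9 = 151.8845556
s = sqrt(sum((x - mean)^2)/(n-1)) = 0.87052471
u_A = s / sqrt(n) = 0.87052471 / sqrt(9) = 0.2901749
u_B1 = 0.737 / sqrt(6) = 0.30087899
u_B2 = 0.728 / sqrt(3) = 0.420311
uc = sqrt(0.2901749^2 + 0.30087899^2 + 0.420311^2) = 0.5927824
U = k * uc = 3 * 0.5927824
U = 1.7783

1.7783


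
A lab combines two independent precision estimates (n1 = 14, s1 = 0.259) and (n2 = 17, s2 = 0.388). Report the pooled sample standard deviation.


s_p = sqrt(((n1-1)*s1^2 + (n2-1)*s2^2) / (n1+n2-2))
numerator = (14-1)*0.259^2 + (17-1)*0.388^2 = 0.872053 + 2.408704 = 3.280757
denominator = 14 + 17 - 2 = 29
s_p^2 = 3.280757 / 29 = 0.11312955
s_p = sqrt(0.11312955) = 0.3363

0.3363


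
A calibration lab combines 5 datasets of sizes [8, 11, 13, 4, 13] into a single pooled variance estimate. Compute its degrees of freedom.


nu = sum_i (n_i - 1)
nu = ((8 - 1) + (11 - 1) + (13 - 1) + (4 - 1) + (13 - 1))
nu = 7 + 10 + 12 + 3 + 12
nu = 44

44


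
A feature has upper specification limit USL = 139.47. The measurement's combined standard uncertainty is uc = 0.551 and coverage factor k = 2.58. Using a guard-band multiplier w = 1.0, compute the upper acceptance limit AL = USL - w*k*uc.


U = k * uc = 2.58 * 0.551 = 1.42158
guard band g = w * U = 1.0 * 1.42158 = 1.42158
AL = USL - g = 139.47 - 1.42158
AL = 138.0484

138.0484


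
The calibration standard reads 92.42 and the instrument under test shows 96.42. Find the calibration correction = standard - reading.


Correction = standard - reading
= 92.42 - 96.42
= -4.0000

-4.0000


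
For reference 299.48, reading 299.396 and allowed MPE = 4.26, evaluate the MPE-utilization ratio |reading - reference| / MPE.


e = indication - reference = 299.396 - 299.48 = -0.0840
|e| = 0.0840
ratio = |e| / MPE = 0.0840 / 4.26
ratio = 0.0197

0.0197


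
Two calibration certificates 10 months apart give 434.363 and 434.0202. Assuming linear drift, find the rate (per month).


rate = (v2 - v1) / months
= (434.0202 - 434.363) / 10
= -0.3428 / 10
= -0.0343

-0.0343


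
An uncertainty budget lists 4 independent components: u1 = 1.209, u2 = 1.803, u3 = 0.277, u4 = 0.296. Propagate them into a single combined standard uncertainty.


uc = sqrt(1.209^2 + 1.803^2 + 0.277^2 + 0.296^2)
uc = sqrt(4.876835)
uc = 2.2084

2.2084


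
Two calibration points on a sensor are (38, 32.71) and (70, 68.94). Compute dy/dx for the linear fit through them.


slope = (y2 - y1) / (x2 - x1)
= (68.94 - 32.71) / (70 - 38)
= 36.2300 / 32
= 1.1322

1.1322


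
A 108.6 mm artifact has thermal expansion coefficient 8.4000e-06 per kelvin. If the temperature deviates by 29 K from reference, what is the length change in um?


dL = L * alpha * dT
= 108.6 * 8.4000e-06 * 29
= 0.0264550 mm
dL_um = 0.0264550 * 1000 = 26.4550 um

26.4550


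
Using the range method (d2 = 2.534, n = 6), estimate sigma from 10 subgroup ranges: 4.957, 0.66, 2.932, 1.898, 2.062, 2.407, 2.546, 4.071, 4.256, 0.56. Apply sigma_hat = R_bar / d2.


R_bar = (4.957 + 0.66 + 2.932 + 1.898 + 2.062 + 2.407 + 2.546 + 4.071 + 4.256 + 0.56) / 10
R_bar = 26.349 / 10 = 2.6349
sigma_hat = R_bar / d2 = 2.6349 / 2.534 = 1.0398

1.0398


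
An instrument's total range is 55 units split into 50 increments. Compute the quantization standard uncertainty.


resolution = range / divisions
resolution = 55 / 50 = 1.1
u_res = resolution / (2*sqrt(3))
u_res = 1.1 / 3.4641016
u_res = 0.3175

0.3175


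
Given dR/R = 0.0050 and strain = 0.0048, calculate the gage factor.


GF = (dR/R) / epsilon
= 0.0050 / 0.0048
= 1.0417

1.0417


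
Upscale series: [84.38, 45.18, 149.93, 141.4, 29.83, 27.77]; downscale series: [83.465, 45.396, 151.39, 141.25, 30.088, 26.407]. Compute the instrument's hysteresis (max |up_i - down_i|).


|84.38 - 83.465| = 0.9150
|45.18 - 45.396| = 0.2160
|149.93 - 151.39| = 1.4600
|141.4 - 141.25| = 0.1500
|29.83 - 30.088| = 0.2580
|27.77 - 26.407| = 1.3630
hysteresis = max(diffs) = 1.4600

1.4600


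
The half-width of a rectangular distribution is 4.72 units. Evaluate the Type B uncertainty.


u_B = half_width / sqrt(3)
u_B = 4.72 / 1.7320508
u_B = 2.7251

2.7251


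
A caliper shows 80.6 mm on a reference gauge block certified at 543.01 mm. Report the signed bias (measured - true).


Systematic error = measured - true
= 80.6 - 543.01
= -462.4100

-462.4100


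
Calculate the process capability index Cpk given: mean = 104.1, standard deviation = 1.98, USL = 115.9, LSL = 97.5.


Cpu = (USL - mean) / (3*sigma) = (115.9 - 104.1) / (3*1.98) = 1.9865
Cpl = (mean - LSL) / (3*sigma) = (104.1 - 97.5) / (3*1.98) = 1.1111
Cpk = min(Cpu, Cpl) = 1.1111

1.1111


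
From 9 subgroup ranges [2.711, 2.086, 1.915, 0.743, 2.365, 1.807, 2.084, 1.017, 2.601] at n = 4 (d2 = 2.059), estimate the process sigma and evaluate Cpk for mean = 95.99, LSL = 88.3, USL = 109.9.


R_bar = (2.711 + 2.086 + 1.915 + 0.743 + 2.365 + 1.807 + 2.084 + 1.017 + 2.601) / 9 = 1.9254444
sigma = R_bar / d2 = 1.9254444 / 2.059 = 0.9351357
Cp = (USL - LSL)/(6*sigma) = (109.9 - 88.3)/(6*0.9351357) = 3.8497
Cpu = (109.9 - 95.99)/(3*0.9351357) = 4.9583
Cpl = (95.99 - 88.3)/(3*0.9351357) = 2.7411
Cpk = min(Cpu, Cpl) = 2.7411

2.7411


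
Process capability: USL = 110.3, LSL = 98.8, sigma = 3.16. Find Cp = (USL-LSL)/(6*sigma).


Cp = (USL - LSL) / (6 * sigma)
= (110.3 - 98.8) / (6 * 3.16)
= 11.5000 / 18.9600
= 0.6065

0.6065


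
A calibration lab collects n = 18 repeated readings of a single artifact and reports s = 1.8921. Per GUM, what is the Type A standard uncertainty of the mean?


u_A = s / sqrt(n)
u_A = 1.8921 / sqrt(18)
u_A = 1.8921 / 4.2426407
u_A = 0.4460

0.4460


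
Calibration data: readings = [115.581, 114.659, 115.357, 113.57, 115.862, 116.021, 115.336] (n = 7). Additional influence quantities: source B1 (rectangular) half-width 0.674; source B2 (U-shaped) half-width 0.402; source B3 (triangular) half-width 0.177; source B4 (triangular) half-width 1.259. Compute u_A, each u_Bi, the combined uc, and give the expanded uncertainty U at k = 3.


mean = (115.581 + 114.659 + 115.357 + 113.57 + 115.862 + 116.021 + 115.336) / 7 = 115.198
s = sqrt(sum((x - mean)^2)/(n-1)) = 0.84163967
u_A = s / sqrt(n) = 0.84163967 / sqrt(7) = 0.31810989
u_B1 = 0.674 / sqrt(3) = 0.38913408
u_B2 = 0.402 / sqrt(2) = 0.28425693
u_B3 = 0.177 / sqrt(6) = 0.072259947
u_B4 = 1.259 / sqrt(6) = 0.5139846
uc = sqrt(0.31810989^2 + 0.38913408^2 + 0.28425693^2 + 0.072259947^2 + 0.5139846^2) = 0.77641671
U = k * uc = 3 * 0.77641671
U = 2.3293

2.3293


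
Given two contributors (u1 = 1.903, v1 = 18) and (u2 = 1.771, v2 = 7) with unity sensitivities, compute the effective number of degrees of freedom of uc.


uc = sqrt(u1^2 + u2^2) = sqrt(1.903^2 + 1.771^2) = 2.5995865
v_eff = uc^4 / (u1^4/v1 + u2^4/v2)
= 2.5995865^4 / (1.903^4/18 + 1.771^4/7)
= 45.668536 / 2.1339122
v_eff = 21.4013

21.4013


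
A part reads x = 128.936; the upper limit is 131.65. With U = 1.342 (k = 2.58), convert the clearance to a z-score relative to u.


u = U / k = 1.342 / 2.58 = 0.52015504
margin = |USL - x| = |131.65 - 128.936| = 2.714
z = margin / u = 2.714 / 0.52015504
z = 5.2177

5.2177


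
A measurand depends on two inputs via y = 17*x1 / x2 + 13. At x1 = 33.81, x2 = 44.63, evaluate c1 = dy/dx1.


y = 17*x1 / x2 + 13
dy/dx1 = 17/x2
Evaluate at x2 = 44.63: c1 = 17 / 44.63
c1 = 0.3809

0.3809


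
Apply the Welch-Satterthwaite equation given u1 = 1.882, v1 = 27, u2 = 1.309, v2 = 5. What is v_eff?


uc = sqrt(u1^2 + u2^2) = sqrt(1.882^2 + 1.309^2) = 2.292467
v_eff = uc^4 / (u1^4/v1 + u2^4/v2)
= 2.292467^4 / (1.882^4/27 + 1.309^4/5)
= 27.619281 / 1.0518414
v_eff = 26.2580

26.2580


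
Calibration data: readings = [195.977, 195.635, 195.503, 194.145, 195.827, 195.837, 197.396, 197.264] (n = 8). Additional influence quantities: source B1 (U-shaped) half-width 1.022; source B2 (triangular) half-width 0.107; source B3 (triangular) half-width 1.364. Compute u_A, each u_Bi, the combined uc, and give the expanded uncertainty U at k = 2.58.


mean = (195.977 + 195.635 + 195.503 + 194.145 + 195.827 + 195.837 + 197.396 + 197.264) / 8 = 195.948
s = sqrt(sum((x - mean)^2)/(n-1)) = 1.0283944
u_A = s / sqrt(n) = 1.0283944 / sqrt(8) = 0.36359233
u_B1 = 1.022 / sqrt(2) = 0.72266313
u_B2 = 0.107 / sqrt(6) = 0.043682567
u_B3 = 1.364 / sqrt(6) = 0.55685067
uc = sqrt(0.36359233^2 + 0.72266313^2 + 0.043682567^2 + 0.55685067^2) = 0.98307284
U = k * uc = 2.58 * 0.98307284
U = 2.5363

2.5363


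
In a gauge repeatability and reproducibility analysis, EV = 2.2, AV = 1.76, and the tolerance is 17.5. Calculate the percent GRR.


GRR = sqrt(EV^2 + AV^2) = sqrt(2.2^2 + 1.76^2) = 2.8173747
%GRR = GRR / tol * 100 = 2.8173747 / 17.5 * 100
%GRR = 16.0993

16.0993


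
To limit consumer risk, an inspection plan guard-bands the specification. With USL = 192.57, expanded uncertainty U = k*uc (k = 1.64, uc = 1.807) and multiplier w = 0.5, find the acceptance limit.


U = k * uc = 1.64 * 1.807 = 2.96348
guard band g = w * U = 0.5 * 2.96348 = 1.48174
AL = USL - g = 192.57 - 1.48174
AL = 191.0883

191.0883


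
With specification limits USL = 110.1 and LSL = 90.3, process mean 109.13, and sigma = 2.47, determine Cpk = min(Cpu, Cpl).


Cpu = (USL - mean) / (3*sigma) = (110.1 - 109.13) / (3*2.47) = 0.1309
Cpl = (mean - LSL) / (3*sigma) = (109.13 - 90.3) / (3*2.47) = 2.5412
Cpk = min(Cpu, Cpl) = 0.1309

0.1309


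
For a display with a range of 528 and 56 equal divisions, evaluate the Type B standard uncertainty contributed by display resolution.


resolution = range / divisions
resolution = 528 / 56 = 9.4285714
u_res = resolution / (2*sqrt(3))
u_res = 9.4285714 / 3.4641016
u_res = 2.7218

2.7218


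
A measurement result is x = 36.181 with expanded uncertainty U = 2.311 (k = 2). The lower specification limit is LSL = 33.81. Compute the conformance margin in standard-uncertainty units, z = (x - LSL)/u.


u = U / k = 2.311 / 2 = 1.1555
margin = |LSL - x| = |33.81 - 36.181| = 2.371
z = margin / u = 2.371 / 1.1555
z = 2.0519

2.0519


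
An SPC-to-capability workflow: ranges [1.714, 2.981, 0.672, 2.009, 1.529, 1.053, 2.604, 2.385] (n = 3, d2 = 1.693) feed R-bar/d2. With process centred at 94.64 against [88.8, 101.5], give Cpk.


R_bar = (1.714 + 2.981 + 0.672 + 2.009 + 1.529 + 1.053 + 2.604 + 2.385) / 8 = 1.868375
sigma = R_bar / d2 = 1.868375 / 1.693 = 1.1035883
Cp = (USL - LSL)/(6*sigma) = (101.5 - 88.8)/(6*1.1035883) = 1.9180
Cpu = (101.5 - 94.64)/(3*1.1035883) = 2.0720
Cpl = (94.64 - 88.8)/(3*1.1035883) = 1.7639
Cpk = min(Cpu, Cpl) = 1.7639

1.7639


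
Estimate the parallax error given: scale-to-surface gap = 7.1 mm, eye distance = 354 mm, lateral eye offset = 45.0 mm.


error = h * offset / d
= 7.1 * 45.0 / 354
= 0.9025

0.9025


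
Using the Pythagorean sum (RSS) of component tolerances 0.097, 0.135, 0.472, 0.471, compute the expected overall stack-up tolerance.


RSS = sqrt(0.097^2 + 0.135^2 + 0.472^2 + 0.471^2)
= sqrt(0.472259)
= 0.6872

0.6872


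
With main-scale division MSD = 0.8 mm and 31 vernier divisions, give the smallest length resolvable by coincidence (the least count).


LC = MSD / n_div
= 0.8 / 31
= 0.0258

0.0258


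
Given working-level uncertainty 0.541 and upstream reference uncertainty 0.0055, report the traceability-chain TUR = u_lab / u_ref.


TUR = u_lab / u_ref
= 0.541 / 0.0055
= 98.3636

98.3636


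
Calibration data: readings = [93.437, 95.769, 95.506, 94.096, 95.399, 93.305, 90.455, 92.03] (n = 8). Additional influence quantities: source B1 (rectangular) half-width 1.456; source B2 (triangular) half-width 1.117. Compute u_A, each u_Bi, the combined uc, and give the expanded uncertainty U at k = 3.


mean = (93.437 + 95.769 + 95.506 + 94.096 + 95.399 + 93.305 + 90.455 + 92.03) / 8 = 93.749625
s = sqrt(sum((x - mean)^2)/(n-1)) = 1.8558876
u_A = s / sqrt(n) = 1.8558876 / sqrt(8) = 0.65615535
u_B1 = 1.456 / sqrt(3) = 0.84062199
u_B2 = 1.117 / sqrt(6) = 0.45601334
uc = sqrt(0.65615535^2 + 0.84062199^2 + 0.45601334^2) = 1.1597988
U = k * uc = 3 * 1.1597988
U = 3.4794

3.4794


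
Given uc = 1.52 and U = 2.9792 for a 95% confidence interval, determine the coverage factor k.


k = U / uc
k = 2.9792 / 1.52
k = 1.96

1.96


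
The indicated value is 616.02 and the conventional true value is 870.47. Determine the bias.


Systematic error = measured - true
= 616.02 - 870.47
= -254.4500

-254.4500


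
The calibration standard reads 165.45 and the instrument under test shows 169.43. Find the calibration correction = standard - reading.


Correction = standard - reading
= 165.45 - 169.43
= -3.9800

-3.9800


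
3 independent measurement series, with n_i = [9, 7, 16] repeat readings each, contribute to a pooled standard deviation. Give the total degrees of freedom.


nu = sum_i (n_i - 1)
nu = ((9 - 1) + (7 - 1) + (16 - 1))
nu = 8 + 6 + 15
nu = 29

29


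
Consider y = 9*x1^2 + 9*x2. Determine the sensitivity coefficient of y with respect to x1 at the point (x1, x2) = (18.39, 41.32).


y = 9*x1^2 + 9*x2
dy/dx1 = 2*9*x1
Evaluate at x1 = 18.39: c1 = 18 * 18.39
c1 = 331.0200

331.0200


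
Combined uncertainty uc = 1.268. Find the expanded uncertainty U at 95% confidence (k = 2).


U = k * uc
U = 2 * 1.268
U = 2.5360

2.5360


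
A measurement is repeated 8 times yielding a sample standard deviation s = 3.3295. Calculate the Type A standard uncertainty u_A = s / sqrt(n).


u_A = s / sqrt(n)
u_A = 3.3295 / sqrt(8)
u_A = 3.3295 / 2.8284271
u_A = 1.1772

1.1772


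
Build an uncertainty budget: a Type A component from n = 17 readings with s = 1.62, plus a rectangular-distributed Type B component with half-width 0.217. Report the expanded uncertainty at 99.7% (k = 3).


u_A = s / sqrt(n) = 1.62 / sqrt(17) = 0.39290771
u_B = half_width / sqrt(3) = 0.217 / sqrt(3) = 0.12528501
uc = sqrt(u_A^2 + u_B^2) = sqrt(0.39290771^2 + 0.12528501^2) = 0.41239884
U = k * uc = 3 * 0.41239884
U = 1.2372

1.2372


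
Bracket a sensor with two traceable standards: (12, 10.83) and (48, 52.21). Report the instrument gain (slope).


slope = (y2 - y1) / (x2 - x1)
= (52.21 - 10.83) / (48 - 12)
= 41.3800 / 36
= 1.1494

1.1494


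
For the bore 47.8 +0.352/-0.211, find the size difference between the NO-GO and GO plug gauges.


GO = nominal - lower_tol (smallest hole = maximum material condition)
GO = 47.8 - 0.211 = 47.589
NO-GO = nominal + upper_tol (largest hole = least material condition)
NO-GO = 47.8 + 0.352 = 48.152
spread = NO-GO - GO = 48.152 - 47.589 = 0.5630

0.5630


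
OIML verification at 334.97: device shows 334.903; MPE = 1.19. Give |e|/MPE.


e = indication - reference = 334.903 - 334.97 = -0.0670
|e| = 0.0670
ratio = |e| / MPE = 0.0670 / 1.19
ratio = 0.0563

0.0563


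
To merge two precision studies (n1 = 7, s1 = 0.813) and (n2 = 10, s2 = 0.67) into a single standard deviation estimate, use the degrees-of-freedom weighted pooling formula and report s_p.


s_p = sqrt(((n1-1)*s1^2 + (n2-1)*s2^2) / (n1+n2-2))
numerator = (7-1)*0.813^2 + (10-1)*0.67^2 = 3.965814 + 4.0401 = 8.005914
denominator = 7 + 10 - 2 = 15
s_p^2 = 8.005914 / 15 = 0.5337276
s_p = sqrt(0.5337276) = 0.7306

0.7306


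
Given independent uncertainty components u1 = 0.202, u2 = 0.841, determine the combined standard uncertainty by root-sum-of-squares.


uc = sqrt(0.202^2 + 0.841^2)
uc = sqrt(0.748085)
uc = 0.8649

0.8649


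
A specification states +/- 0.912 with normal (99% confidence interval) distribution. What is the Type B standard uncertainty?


u_B = half_width / 2.576
u_B = 0.912 / 2.576
u_B = 0.3540

0.3540


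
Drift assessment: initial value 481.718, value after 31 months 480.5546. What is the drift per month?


rate = (v2 - v1) / months
= (480.5546 - 481.718) / 31
= -1.1634 / 31
= -0.0375

-0.0375


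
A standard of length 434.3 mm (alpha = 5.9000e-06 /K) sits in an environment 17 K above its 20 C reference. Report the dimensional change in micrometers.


dL = L * alpha * dT
= 434.3 * 5.9000e-06 * 17
= 0.0435603 mm
dL_um = 0.0435603 * 1000 = 43.5603 um

43.5603


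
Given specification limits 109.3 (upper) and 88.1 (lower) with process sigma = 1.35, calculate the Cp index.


Cp = (USL - LSL) / (6 * sigma)
= (109.3 - 88.1) / (6 * 1.35)
= 21.2000 / 8.1000
= 2.6173

2.6173


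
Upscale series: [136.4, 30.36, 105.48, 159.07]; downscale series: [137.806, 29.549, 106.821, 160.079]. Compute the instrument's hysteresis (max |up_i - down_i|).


|136.4 - 137.806| = 1.4060
|30.36 - 29.549| = 0.8110
|105.48 - 106.821| = 1.3410
|159.07 - 160.079| = 1.0090
hysteresis = max(diffs) = 1.4060

1.4060


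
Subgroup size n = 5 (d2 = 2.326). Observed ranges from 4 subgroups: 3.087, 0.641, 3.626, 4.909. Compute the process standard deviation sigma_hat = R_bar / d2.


R_bar = (3.087 + 0.641 + 3.626 + 4.909) / 4
R_bar = 12.263 / 4 = 3.06575
sigma_hat = R_bar / d2 = 3.06575 / 2.326 = 1.3180

1.3180


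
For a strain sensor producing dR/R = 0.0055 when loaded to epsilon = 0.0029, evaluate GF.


GF = (dR/R) / epsilon
= 0.0055 / 0.0029
= 1.8966

1.8966


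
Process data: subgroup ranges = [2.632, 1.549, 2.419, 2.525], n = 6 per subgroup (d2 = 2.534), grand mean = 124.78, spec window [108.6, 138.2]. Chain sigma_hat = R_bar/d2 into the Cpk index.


R_bar = (2.632 + 1.549 + 2.419 + 2.525) / 4 = 2.28125
sigma = R_bar / d2 = 2.28125 / 2.534 = 0.90025651
Cp = (USL - LSL)/(6*sigma) = (138.2 - 108.6)/(6*0.90025651) = 5.4799
Cpu = (138.2 - 124.78)/(3*0.90025651) = 4.9690
Cpl = (124.78 - 108.6)/(3*0.90025651) = 5.9909
Cpk = min(Cpu, Cpl) = 4.9690

4.9690


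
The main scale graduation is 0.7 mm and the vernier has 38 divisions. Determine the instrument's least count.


LC = MSD / n_div
= 0.7 / 38
= 0.0184

0.0184


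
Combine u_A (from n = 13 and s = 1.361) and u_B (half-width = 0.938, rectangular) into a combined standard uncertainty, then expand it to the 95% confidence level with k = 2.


u_A = s / sqrt(n) = 1.361 / sqrt(13) = 0.37747348
u_B = half_width / sqrt(3) = 0.938 / sqrt(3) = 0.54155455
uc = sqrt(u_A^2 + u_B^2) = sqrt(0.37747348^2 + 0.54155455^2) = 0.66012693
U = k * uc = 2 * 0.66012693
U = 1.3203

1.3203


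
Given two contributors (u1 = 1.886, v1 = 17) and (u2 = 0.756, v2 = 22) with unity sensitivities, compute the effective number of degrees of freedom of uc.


uc = sqrt(u1^2 + u2^2) = sqrt(1.886^2 + 0.756^2) = 2.0318789
v_eff = uc^4 / (u1^4/v1 + u2^4/v2)
= 2.0318789^4 / (1.886^4/17 + 0.756^4/22)
= 17.044775 / 0.75909615
v_eff = 22.4540

22.4540


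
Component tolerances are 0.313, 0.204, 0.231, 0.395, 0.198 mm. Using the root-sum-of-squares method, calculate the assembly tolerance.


RSS = sqrt(0.313^2 + 0.204^2 + 0.231^2 + 0.395^2 + 0.198^2)
= sqrt(0.388175)
= 0.6230

0.6230


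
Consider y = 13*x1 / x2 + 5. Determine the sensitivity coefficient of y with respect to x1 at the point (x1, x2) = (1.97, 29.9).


y = 13*x1 / x2 + 5
dy/dx1 = 13/x2
Evaluate at x2 = 29.9: c1 = 13 / 29.9
c1 = 0.4348

0.4348


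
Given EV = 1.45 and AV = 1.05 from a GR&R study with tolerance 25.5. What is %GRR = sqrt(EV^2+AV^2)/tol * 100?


GRR = sqrt(EV^2 + AV^2) = sqrt(1.45^2 + 1.05^2) = 1.7902514
%GRR = GRR / tol * 100 = 1.7902514 / 25.5 * 100
%GRR = 7.0206

7.0206


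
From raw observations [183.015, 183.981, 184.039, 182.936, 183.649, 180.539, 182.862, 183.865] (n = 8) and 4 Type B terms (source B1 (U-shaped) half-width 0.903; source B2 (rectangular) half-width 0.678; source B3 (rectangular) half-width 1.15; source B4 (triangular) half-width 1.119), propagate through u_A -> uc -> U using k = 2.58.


mean = (183.015 + 183.981 + 184.039 + 182.936 + 183.649 + 180.539 + 182.862 + 183.865) / 8 = 183.11075
s = sqrt(sum((x - mean)^2)/(n-1)) = 1.1459911
u_A = s / sqrt(n) = 1.1459911 / sqrt(8) = 0.40516904
u_B1 = 0.903 / sqrt(2) = 0.63851742
u_B2 = 0.678 / sqrt(3) = 0.39144348
u_B3 = 1.15 / sqrt(3) = 0.66395281
u_B4 = 1.119 / sqrt(6) = 0.45682984
uc = sqrt(0.40516904^2 + 0.63851742^2 + 0.39144348^2 + 0.66395281^2 + 0.45682984^2) = 1.1724424
U = k * uc = 2.58 * 1.1724424
U = 3.0249

3.0249


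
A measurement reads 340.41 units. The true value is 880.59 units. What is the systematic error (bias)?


Systematic error = measured - true
= 340.41 - 880.59
= -540.1800

-540.1800


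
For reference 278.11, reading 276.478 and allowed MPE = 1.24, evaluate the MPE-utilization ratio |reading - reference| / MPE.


e = indication - reference = 276.478 - 278.11 = -1.6320
|e| = 1.6320
ratio = |e| / MPE = 1.6320 / 1.24
ratio = 1.3161

1.3161


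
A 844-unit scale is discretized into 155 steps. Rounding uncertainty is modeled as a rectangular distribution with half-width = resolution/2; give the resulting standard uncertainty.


resolution = range / divisions
resolution = 844 / 155 = 5.4451613
u_res = resolution / (2*sqrt(3))
u_res = 5.4451613 / 3.4641016
u_res = 1.5719

1.5719


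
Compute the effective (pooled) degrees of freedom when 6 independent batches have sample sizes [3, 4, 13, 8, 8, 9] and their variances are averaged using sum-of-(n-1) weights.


nu = sum_i (n_i - 1)
nu = ((3 - 1) + (4 - 1) + (13 - 1) + (8 - 1) + (8 - 1) + (9 - 1))
nu = 2 + 3 + 12 + 7 + 7 + 8
nu = 39

39
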